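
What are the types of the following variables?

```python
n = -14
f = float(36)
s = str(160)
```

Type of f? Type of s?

f is float; s is str

float, str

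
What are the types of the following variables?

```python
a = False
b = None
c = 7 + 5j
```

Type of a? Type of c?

a is bool; c is complex

bool, complex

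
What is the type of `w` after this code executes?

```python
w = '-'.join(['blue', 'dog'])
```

str.join() returns str

str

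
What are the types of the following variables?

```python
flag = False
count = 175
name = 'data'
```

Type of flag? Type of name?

flag is bool; name is str

bool, str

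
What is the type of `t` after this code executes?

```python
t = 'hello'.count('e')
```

str.count() returns int

int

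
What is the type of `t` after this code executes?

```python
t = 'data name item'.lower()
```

str.lower() returns str

str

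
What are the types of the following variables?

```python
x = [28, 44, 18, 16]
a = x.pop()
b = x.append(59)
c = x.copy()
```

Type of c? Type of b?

list.copy() returns list; list.append() returns None

list, NoneType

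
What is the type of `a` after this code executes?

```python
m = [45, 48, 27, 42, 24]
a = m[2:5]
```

Slicing a list always returns a list

list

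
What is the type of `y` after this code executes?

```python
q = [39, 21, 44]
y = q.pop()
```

list.pop() returns the popped element (int here)

int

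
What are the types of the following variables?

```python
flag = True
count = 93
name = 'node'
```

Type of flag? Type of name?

flag is bool; name is str

bool, str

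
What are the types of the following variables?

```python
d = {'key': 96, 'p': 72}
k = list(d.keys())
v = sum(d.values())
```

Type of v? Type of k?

sum of int values returns int; list(...) returns list

int, list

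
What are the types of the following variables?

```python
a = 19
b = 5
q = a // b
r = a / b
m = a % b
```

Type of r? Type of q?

int / int returns float; int // int returns int

float, int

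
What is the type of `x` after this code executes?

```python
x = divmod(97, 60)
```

divmod() returns a tuple (quotient, remainder)

tuple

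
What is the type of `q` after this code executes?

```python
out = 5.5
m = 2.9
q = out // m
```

float // float returns float (floor division preserves float type)

float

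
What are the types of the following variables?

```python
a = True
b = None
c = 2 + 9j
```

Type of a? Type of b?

a is bool; b is NoneType

bool, NoneType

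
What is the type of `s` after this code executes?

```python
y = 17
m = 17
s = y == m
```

Equality comparison returns bool

bool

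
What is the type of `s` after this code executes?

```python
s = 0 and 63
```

'and' returns the first falsy value (0, which is int)

int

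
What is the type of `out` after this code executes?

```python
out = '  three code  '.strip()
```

str.strip() returns str

str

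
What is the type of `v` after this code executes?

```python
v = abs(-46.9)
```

abs() of float returns float

float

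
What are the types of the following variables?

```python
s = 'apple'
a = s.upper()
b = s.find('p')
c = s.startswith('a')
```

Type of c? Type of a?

str.startswith() returns bool; str.upper() returns str

bool, str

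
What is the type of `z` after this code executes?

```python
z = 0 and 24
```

'and' returns the first falsy value (0, which is int)

int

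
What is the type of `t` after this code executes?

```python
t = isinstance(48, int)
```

isinstance() returns bool

bool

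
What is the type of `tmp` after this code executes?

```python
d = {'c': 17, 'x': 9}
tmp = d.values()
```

.values() returns a dict_values view object

dict_values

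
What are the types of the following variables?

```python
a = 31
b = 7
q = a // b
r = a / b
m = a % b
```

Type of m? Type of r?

int % int returns int; int / int returns float

int, float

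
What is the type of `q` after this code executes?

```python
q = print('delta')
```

print() returns None

NoneType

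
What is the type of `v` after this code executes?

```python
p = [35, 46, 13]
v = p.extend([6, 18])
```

list.extend() returns None

NoneType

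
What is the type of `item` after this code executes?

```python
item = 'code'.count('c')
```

str.count() returns int

int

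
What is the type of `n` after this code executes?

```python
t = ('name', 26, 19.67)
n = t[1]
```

Index 1 of tuple is 26 which is int

int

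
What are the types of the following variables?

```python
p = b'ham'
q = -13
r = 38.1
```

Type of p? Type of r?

p is bytes; r is float

bytes, float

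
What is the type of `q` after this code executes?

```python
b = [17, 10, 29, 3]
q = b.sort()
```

list.sort() returns None (sorts in place)

NoneType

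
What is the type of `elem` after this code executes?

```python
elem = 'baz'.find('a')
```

str.find() returns int (index, or -1)

int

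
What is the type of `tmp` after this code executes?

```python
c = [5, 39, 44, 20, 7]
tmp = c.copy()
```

list.copy() returns list

list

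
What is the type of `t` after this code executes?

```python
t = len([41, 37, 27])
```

len() always returns int

int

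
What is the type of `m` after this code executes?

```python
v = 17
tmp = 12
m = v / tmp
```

int / int always returns float in Python 3 (17 / 12 = 1.41667)

float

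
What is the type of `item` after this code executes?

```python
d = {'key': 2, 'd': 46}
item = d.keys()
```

.keys() returns a dict_keys view object

dict_keys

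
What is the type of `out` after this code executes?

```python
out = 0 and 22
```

'and' returns the first falsy value (0, which is int)

int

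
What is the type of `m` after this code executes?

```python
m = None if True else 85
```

Ternary: condition is True, if branch (None) taken → NoneType

NoneType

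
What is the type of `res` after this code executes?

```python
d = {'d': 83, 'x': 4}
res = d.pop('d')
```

dict.pop() returns the value (int)

int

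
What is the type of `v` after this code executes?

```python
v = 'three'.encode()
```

str.encode() returns bytes

bytes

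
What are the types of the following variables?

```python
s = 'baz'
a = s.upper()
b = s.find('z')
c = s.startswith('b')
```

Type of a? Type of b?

str.upper() returns str; str.find() returns int

str, int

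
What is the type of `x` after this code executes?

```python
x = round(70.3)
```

round() with no ndigits arg returns int

int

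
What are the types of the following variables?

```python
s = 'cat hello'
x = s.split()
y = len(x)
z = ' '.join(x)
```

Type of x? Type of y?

str.split() returns list; len() returns int

list, int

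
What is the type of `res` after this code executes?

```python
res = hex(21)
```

hex() returns str representation

str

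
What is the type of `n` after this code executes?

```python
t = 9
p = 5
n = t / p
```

int / int always returns float in Python 3 (9 / 5 = 1.8)

float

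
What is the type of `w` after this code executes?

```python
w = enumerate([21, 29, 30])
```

enumerate() returns an enumerate iterator object

enumerate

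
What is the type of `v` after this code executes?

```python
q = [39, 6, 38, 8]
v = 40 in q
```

'in' operator returns bool

bool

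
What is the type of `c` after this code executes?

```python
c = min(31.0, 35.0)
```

min() of floats returns float

float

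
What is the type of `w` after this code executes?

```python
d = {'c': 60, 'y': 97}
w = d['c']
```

Accessing dict[str, int] with key 'c' returns int value 60

int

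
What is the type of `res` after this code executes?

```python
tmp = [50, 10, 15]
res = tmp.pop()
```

list.pop() returns the popped element (int here)

int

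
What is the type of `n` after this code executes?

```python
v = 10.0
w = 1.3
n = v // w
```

float // float returns float (floor division preserves float type)

float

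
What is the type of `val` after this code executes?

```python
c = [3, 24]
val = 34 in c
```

'in' operator returns bool

bool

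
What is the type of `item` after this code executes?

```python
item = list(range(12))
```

list(range(...)) returns list

list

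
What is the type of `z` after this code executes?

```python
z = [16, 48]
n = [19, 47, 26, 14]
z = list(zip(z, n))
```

list(zip(...)) returns a list of tuples

list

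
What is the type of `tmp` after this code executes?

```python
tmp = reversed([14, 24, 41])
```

reversed() on a list returns a list_reverseiterator

list_reverseiterator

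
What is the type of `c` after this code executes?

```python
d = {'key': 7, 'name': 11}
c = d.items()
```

dict.items() returns a dict_items view

dict_items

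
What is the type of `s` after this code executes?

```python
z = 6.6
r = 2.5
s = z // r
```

float // float returns float (floor division preserves float type)

float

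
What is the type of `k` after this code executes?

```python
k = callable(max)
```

callable() returns bool

bool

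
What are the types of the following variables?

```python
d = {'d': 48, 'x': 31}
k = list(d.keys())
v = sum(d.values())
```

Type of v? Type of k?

sum of int values returns int; list(...) returns list

int, list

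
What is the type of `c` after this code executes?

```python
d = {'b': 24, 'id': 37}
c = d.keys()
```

.keys() returns a dict_keys view object

dict_keys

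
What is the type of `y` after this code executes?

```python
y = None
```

None has type NoneType

NoneType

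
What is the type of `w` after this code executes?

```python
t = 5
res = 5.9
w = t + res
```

int + float returns float (5 + 5.9 = 10.9)

float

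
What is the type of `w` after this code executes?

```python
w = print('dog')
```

print() returns None

NoneType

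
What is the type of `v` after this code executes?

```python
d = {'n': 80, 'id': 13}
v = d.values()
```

.values() returns a dict_values view object

dict_values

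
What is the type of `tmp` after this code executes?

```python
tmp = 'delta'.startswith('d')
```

str.startswith() returns bool

bool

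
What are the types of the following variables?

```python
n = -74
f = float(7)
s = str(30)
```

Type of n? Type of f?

n is int; f is float

int, float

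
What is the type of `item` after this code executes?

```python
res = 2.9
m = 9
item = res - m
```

float - int returns float (2.9 - 9 = -6.1)

float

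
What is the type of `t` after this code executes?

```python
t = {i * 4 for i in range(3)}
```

A set comprehension {expr for x in iterable} produces a set

set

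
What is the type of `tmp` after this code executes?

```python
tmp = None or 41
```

'or' with None returns the other value (41, int)

int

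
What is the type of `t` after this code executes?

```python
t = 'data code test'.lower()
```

str.lower() returns str

str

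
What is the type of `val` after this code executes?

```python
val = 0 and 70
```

'and' returns the first falsy value (0, which is int)

int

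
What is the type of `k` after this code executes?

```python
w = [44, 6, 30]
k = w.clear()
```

list.clear() returns None

NoneType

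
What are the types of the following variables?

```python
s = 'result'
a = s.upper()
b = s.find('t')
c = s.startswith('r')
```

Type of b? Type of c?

str.find() returns int; str.startswith() returns bool

int, bool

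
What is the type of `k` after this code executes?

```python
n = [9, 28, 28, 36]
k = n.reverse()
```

list.reverse() returns None

NoneType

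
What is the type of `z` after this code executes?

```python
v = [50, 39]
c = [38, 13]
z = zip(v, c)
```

zip() returns a zip iterator object

zip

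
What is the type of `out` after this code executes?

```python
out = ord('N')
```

ord() returns int (Unicode code point)

int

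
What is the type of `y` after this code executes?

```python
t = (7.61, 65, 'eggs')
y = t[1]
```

Index 1 of tuple is 65 which is int

int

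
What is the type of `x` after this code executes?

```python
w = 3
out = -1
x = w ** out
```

int ** negative int returns float

float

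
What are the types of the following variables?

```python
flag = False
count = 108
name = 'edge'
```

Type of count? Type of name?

count is int; name is str

int, str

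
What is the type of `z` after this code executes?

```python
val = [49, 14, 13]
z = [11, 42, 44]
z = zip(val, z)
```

zip() returns a zip iterator object

zip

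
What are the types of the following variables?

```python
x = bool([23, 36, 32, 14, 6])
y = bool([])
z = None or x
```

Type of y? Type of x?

bool() returns bool; bool() returns bool

bool, bool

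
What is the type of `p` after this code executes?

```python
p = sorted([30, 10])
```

sorted() always returns list

list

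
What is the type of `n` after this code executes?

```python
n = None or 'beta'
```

'or' with None returns the other value ('beta', str)

str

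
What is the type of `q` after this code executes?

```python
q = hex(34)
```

hex() returns str representation

str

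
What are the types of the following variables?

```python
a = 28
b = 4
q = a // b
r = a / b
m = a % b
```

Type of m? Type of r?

int % int returns int; int / int returns float

int, float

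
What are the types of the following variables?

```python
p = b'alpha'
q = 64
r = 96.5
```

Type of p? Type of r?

p is bytes; r is float

bytes, float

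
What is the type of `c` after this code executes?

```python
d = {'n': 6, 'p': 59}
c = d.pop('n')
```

dict.pop() returns the value (int)

int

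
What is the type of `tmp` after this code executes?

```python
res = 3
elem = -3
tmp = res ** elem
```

int ** negative int returns float

float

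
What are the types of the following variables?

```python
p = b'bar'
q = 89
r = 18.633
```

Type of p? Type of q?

p is bytes; q is int

bytes, int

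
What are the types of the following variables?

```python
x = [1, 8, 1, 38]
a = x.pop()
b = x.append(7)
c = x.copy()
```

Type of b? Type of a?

list.append() returns None; list.pop() returns the element (int)

NoneType, int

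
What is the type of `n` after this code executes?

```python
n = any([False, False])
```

any() returns bool

bool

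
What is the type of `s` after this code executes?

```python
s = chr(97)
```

chr() returns str (single character)

str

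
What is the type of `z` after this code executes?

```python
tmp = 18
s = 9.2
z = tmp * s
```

int * float returns float (18 * 9.2 = 165.6)

float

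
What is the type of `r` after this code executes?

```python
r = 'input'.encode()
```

str.encode() returns bytes

bytes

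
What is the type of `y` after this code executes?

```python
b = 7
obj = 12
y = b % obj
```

int % int returns int (7 % 12 = 7)

int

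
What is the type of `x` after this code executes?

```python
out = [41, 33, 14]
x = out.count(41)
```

list.count() returns int

int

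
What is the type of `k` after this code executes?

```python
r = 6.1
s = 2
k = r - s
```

float - int returns float (6.1 - 2 = 4.1)

float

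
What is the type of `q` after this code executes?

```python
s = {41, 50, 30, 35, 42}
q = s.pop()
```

Popping from a set of ints returns int

int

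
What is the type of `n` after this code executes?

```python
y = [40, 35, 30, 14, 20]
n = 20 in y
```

'in' operator returns bool

bool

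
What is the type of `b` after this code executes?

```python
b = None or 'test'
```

'or' with None returns the other value ('test', str)

str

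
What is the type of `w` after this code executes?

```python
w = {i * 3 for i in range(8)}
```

A set comprehension {expr for x in iterable} produces a set

set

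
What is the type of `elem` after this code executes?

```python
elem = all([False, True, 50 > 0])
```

all() returns bool

bool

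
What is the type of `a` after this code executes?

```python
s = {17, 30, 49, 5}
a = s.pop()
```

Popping from a set of ints returns int

int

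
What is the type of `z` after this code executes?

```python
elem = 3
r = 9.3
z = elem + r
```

int + float returns float (3 + 9.3 = 12.3)

float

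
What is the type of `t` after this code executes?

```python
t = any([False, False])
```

any() returns bool

bool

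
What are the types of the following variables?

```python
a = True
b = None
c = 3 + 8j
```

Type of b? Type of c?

b is NoneType; c is complex

NoneType, complex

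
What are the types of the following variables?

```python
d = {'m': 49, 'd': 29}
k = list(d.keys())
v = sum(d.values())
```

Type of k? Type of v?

list(...) returns list; sum of int values returns int

list, int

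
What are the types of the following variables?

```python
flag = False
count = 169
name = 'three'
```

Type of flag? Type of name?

flag is bool; name is str

bool, str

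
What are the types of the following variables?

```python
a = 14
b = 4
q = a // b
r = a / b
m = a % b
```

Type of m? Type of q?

int % int returns int; int // int returns int

int, int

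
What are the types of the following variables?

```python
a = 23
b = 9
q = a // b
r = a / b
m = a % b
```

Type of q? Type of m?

int // int returns int; int % int returns int

int, int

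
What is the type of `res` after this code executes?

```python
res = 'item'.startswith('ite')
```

str.startswith() returns bool

bool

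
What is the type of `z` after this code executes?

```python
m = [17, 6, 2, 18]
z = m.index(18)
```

list.index() returns int

int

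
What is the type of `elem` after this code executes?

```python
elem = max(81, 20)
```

max() of ints returns int

int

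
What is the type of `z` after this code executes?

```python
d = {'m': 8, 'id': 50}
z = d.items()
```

dict.items() returns a dict_items view

dict_items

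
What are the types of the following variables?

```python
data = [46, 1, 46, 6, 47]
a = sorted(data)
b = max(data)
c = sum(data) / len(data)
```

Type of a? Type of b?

sorted() returns list; max of ints returns int

list, int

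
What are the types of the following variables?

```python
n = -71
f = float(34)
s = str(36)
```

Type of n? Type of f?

n is int; f is float

int, float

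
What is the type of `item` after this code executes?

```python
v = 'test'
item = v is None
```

'is' comparison returns bool

bool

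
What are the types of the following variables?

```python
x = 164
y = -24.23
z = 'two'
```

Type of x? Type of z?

x is int; z is str

int, str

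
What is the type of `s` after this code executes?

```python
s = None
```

None has type NoneType

NoneType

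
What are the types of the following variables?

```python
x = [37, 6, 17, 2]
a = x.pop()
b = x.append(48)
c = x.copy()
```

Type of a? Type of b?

list.pop() returns the element (int); list.append() returns None

int, NoneType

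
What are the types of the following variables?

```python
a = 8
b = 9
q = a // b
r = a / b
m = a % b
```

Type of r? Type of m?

int / int returns float; int % int returns int

float, int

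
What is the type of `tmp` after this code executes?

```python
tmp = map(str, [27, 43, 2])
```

map() returns a map iterator object

map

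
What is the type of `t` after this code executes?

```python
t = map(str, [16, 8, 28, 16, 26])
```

map() returns a map iterator object

map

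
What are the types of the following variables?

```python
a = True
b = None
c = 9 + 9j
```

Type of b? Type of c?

b is NoneType; c is complex

NoneType, complex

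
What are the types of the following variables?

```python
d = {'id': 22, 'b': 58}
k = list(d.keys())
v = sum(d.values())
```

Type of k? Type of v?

list(...) returns list; sum of int values returns int

list, int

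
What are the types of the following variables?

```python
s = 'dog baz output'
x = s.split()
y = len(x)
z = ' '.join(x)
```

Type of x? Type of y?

str.split() returns list; len() returns int

list, int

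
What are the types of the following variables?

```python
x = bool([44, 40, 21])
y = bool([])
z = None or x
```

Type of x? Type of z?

bool() returns bool; None or <bool> returns the bool

bool, bool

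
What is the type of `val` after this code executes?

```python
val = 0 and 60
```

'and' returns the first falsy value (0, which is int)

int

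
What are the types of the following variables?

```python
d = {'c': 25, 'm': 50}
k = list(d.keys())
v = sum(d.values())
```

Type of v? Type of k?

sum of int values returns int; list(...) returns list

int, list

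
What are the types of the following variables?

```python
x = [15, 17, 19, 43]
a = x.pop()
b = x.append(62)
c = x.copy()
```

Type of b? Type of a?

list.append() returns None; list.pop() returns the element (int)

NoneType, int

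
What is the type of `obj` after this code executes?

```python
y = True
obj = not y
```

'not' always returns bool

bool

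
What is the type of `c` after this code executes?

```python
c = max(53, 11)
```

max() of ints returns int

int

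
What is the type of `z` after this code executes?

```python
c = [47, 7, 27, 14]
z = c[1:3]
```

Slicing a list always returns a list

list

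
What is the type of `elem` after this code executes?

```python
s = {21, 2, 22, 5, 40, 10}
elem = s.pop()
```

Popping from a set of ints returns int

int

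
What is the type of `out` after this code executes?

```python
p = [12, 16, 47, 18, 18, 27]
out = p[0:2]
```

Slicing a list always returns a list

list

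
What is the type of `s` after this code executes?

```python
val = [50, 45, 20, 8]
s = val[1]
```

Indexing a list of ints returns int (val[1] = 45)

int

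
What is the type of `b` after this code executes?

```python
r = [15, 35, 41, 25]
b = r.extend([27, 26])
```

list.extend() returns None

NoneType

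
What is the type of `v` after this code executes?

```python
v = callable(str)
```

callable() returns bool

bool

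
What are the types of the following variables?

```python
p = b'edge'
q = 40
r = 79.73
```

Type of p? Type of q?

p is bytes; q is int

bytes, int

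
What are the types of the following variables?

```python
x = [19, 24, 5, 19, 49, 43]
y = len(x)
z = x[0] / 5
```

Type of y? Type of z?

len() returns int; int / int returns float

int, float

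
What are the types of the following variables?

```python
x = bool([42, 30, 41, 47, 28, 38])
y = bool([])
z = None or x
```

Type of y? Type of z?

bool() returns bool; None or <bool> returns the bool

bool, bool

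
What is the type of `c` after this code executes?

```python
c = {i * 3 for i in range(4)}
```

A set comprehension {expr for x in iterable} produces a set

set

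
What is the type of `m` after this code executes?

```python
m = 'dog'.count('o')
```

str.count() returns int

int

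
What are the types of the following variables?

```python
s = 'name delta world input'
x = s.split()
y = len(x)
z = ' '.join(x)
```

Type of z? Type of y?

str.join() returns str; len() returns int

str, int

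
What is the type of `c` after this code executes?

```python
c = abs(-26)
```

abs() of int returns int

int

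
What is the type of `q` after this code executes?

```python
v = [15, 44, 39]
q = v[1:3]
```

Slicing a list always returns a list

list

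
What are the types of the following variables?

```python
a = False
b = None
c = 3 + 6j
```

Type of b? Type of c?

b is NoneType; c is complex

NoneType, complex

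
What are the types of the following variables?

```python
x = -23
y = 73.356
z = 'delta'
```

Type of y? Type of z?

y is float; z is str

float, str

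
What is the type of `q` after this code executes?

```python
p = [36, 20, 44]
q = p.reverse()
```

list.reverse() returns None

NoneType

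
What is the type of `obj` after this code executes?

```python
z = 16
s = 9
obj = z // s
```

int // int returns int (16 // 9 = 1)

int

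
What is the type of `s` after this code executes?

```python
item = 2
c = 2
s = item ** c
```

int ** positive int returns int (2 ** 2 = 4)

int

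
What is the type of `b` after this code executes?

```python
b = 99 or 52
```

'or' returns the first truthy value (99, which is int)

int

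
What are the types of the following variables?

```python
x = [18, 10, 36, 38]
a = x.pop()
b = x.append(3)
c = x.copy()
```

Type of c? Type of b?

list.copy() returns list; list.append() returns None

list, NoneType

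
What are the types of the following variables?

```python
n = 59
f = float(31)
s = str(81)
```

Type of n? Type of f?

n is int; f is float

int, float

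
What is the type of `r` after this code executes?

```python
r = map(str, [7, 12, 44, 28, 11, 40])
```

map() returns a map iterator object

map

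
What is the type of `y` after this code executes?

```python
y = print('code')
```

print() returns None

NoneType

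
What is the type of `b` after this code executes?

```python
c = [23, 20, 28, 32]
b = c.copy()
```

list.copy() returns list

list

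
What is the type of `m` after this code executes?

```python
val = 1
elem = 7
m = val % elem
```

int % int returns int (1 % 7 = 1)

int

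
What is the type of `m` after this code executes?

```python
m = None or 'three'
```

'or' with None returns the other value ('three', str)

str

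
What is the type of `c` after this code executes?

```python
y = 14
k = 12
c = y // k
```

int // int returns int (14 // 12 = 1)

int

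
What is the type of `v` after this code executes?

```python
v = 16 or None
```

'or' returns first truthy value (16, int)

int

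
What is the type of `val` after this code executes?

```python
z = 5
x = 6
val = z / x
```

int / int always returns float in Python 3 (5 / 6 = 0.833333)

float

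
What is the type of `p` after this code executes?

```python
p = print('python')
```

print() returns None

NoneType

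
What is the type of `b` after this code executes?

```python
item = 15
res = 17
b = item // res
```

int // int returns int (15 // 17 = 0)

int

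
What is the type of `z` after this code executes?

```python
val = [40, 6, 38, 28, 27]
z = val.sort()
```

list.sort() returns None (sorts in place)

NoneType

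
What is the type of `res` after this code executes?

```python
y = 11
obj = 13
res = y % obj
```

int % int returns int (11 % 13 = 11)

int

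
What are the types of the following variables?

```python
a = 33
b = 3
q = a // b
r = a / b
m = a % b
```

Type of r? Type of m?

int / int returns float; int % int returns int

float, int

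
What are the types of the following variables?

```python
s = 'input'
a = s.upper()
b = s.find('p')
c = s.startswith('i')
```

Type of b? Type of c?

str.find() returns int; str.startswith() returns bool

int, bool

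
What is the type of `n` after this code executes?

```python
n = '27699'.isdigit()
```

str.isdigit() returns bool

bool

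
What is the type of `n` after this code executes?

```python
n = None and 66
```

'and' returns first falsy value (None)

NoneType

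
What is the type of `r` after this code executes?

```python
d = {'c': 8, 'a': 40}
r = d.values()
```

.values() returns a dict_values view object

dict_values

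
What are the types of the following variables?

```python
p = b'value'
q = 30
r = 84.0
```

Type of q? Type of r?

q is int; r is float

int, float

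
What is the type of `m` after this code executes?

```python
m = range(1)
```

range() returns a range object

range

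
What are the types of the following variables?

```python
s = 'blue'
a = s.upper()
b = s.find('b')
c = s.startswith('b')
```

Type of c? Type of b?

str.startswith() returns bool; str.find() returns int

bool, int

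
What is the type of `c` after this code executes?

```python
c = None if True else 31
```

Ternary: condition is True, if branch (None) taken → NoneType

NoneType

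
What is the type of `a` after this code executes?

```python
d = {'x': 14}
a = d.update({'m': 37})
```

dict.update() returns None

NoneType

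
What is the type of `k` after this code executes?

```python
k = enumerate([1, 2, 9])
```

enumerate() returns an enumerate iterator object

enumerate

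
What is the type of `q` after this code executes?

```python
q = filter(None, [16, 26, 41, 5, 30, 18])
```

filter() returns a filter iterator object

filter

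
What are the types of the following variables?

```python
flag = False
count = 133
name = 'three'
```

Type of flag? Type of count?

flag is bool; count is int

bool, int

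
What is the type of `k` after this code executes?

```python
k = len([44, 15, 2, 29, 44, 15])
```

len() always returns int

int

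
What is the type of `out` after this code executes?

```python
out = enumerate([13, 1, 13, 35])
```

enumerate() returns an enumerate iterator object

enumerate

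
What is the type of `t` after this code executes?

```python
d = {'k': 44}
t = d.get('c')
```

dict.get() returns None when key 'c' is not found and no default given

NoneType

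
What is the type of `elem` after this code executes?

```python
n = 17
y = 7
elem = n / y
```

int / int always returns float in Python 3 (17 / 7 = 2.42857)

float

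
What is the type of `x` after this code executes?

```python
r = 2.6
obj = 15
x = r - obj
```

float - int returns float (2.6 - 15 = -12.4)

float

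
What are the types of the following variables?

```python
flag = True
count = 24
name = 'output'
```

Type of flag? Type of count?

flag is bool; count is int

bool, int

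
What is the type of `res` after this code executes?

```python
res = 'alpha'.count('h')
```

str.count() returns int

int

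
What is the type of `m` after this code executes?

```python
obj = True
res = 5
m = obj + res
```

bool + int returns int (True is 1, so 1 + 5 = 6)

int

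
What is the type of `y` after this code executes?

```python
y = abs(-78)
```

abs() of int returns int

int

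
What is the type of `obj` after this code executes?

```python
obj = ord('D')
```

ord() returns int (Unicode code point)

int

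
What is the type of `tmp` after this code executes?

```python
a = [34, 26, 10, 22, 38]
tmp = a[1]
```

Indexing a list of ints returns int (a[1] = 26)

int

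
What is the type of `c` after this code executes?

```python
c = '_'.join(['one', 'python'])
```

str.join() returns str

str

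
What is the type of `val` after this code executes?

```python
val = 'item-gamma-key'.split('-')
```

str.split() returns list

list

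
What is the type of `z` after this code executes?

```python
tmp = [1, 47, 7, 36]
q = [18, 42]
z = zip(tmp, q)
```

zip() returns a zip iterator object

zip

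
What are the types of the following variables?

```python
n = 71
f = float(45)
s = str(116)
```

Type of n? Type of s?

n is int; s is str

int, str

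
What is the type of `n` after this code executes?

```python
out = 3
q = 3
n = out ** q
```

int ** positive int returns int (3 ** 3 = 27)

int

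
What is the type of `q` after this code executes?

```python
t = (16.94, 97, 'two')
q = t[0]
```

Index 0 of tuple is 16.94 which is float

float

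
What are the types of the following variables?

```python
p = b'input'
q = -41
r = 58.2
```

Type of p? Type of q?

p is bytes; q is int

bytes, int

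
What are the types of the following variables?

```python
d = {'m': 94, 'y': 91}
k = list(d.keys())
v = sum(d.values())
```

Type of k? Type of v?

list(...) returns list; sum of int values returns int

list, int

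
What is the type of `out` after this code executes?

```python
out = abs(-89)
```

abs() of int returns int

int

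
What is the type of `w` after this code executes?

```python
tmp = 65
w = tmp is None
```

'is' comparison returns bool

bool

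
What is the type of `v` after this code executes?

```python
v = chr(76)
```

chr() returns str (single character)

str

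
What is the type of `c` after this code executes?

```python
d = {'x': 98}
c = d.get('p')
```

dict.get() returns None when key 'p' is not found and no default given

NoneType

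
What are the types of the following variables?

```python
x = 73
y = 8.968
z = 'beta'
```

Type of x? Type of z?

x is int; z is str

int, str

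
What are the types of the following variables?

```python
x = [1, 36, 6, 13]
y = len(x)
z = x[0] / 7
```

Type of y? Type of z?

len() returns int; int / int returns float

int, float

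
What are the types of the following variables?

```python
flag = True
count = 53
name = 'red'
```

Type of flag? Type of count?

flag is bool; count is int

bool, int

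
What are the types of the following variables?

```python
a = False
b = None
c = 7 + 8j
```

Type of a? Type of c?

a is bool; c is complex

bool, complex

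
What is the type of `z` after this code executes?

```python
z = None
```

None has type NoneType

NoneType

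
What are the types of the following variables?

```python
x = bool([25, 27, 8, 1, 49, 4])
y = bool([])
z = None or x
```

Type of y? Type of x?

bool() returns bool; bool() returns bool

bool, bool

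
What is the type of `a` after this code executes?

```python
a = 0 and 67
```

'and' returns the first falsy value (0, which is int)

int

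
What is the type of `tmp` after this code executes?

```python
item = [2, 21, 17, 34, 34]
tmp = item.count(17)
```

list.count() returns int

int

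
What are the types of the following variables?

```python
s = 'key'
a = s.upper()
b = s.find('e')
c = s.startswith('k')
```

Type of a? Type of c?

str.upper() returns str; str.startswith() returns bool

str, bool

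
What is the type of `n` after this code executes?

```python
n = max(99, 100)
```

max() of ints returns int

int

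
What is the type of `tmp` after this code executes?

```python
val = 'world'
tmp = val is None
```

'is' comparison returns bool

bool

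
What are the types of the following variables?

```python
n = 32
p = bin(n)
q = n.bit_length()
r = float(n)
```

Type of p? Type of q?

bin() returns str; int.bit_length() returns int

str, int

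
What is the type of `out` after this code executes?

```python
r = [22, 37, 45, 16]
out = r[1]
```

Indexing a list of ints returns int (r[1] = 37)

int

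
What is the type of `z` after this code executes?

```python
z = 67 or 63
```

'or' returns the first truthy value (67, which is int)

int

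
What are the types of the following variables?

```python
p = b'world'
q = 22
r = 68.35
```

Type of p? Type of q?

p is bytes; q is int

bytes, int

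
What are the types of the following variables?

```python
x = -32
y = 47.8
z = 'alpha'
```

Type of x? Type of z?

x is int; z is str

int, str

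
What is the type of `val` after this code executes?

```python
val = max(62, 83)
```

max() of ints returns int

int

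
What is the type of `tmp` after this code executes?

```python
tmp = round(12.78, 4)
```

round() with ndigits arg returns float

float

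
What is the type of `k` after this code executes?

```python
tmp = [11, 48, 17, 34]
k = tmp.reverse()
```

list.reverse() returns None

NoneType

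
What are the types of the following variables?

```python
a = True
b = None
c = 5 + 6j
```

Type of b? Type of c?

b is NoneType; c is complex

NoneType, complex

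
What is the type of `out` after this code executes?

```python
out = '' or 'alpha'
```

'or' returns first truthy value ('alpha', which is str)

str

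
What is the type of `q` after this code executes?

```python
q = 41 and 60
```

'and' returns the last value when all truthy (60, which is int)

int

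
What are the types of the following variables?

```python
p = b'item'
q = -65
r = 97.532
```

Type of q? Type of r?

q is int; r is float

int, float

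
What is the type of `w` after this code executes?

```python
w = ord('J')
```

ord() returns int (Unicode code point)

int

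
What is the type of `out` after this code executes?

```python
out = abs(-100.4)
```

abs() of float returns float

float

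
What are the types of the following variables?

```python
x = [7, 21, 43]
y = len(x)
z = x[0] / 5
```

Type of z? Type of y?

int / int returns float; len() returns int

float, int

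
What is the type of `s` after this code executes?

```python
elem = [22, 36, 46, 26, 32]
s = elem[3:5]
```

Slicing a list always returns a list

list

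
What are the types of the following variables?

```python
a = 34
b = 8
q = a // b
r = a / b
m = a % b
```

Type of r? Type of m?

int / int returns float; int % int returns int

float, int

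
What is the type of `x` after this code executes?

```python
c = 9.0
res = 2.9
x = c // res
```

float // float returns float (floor division preserves float type)

float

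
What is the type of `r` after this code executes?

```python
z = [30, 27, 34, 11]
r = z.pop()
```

list.pop() returns the popped element (int here)

int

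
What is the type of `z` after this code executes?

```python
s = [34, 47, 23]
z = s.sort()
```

list.sort() returns None (sorts in place)

NoneType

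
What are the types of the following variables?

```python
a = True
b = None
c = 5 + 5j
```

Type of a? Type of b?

a is bool; b is NoneType

bool, NoneType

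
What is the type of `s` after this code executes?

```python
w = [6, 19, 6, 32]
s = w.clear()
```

list.clear() returns None

NoneType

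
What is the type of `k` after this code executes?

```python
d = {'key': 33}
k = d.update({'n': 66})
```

dict.update() returns None

NoneType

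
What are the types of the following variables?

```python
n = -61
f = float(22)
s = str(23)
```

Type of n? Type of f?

n is int; f is float

int, float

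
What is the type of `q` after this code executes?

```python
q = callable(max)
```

callable() returns bool

bool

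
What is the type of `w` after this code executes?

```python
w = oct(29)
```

oct() returns str representation

str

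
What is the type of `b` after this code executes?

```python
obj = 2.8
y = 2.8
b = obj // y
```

float // float returns float (floor division preserves float type)

float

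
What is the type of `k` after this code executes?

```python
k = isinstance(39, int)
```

isinstance() returns bool

bool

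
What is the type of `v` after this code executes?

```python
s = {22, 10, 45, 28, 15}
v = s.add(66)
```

set.add() returns None (mutates in place)

NoneType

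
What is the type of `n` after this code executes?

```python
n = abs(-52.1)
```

abs() of float returns float

float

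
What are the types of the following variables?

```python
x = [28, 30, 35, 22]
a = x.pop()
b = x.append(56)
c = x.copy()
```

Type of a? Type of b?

list.pop() returns the element (int); list.append() returns None

int, NoneType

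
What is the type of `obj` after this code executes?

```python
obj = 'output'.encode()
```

str.encode() returns bytes

bytes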